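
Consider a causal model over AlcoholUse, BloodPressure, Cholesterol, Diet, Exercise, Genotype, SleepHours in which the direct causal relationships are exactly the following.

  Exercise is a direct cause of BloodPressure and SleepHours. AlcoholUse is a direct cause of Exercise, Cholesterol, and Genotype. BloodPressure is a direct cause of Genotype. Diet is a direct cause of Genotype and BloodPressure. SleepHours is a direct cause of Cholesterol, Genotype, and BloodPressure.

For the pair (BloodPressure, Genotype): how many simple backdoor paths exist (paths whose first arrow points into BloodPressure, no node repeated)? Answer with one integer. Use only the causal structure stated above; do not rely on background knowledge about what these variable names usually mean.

8

A backdoor path from BloodPressure to Genotype is any simple undirected path whose first edge points into BloodPressure (i.e. leaves BloodPressure via a parent).
Parents of BloodPressure: {Diet, Exercise, SleepHours}.
Enumerating:
  P1: BloodPressure <- Diet -> Genotype
  P2: BloodPressure <- Exercise <- AlcoholUse -> Cholesterol <- SleepHours -> Genotype
  P3: BloodPressure <- Exercise <- AlcoholUse -> Genotype
  P4: BloodPressure <- Exercise -> SleepHours -> Cholesterol <- AlcoholUse -> Genotype
  P5: BloodPressure <- Exercise -> SleepHours -> Genotype
  P6: BloodPressure <- SleepHours <- Exercise <- AlcoholUse -> Genotype
  P7: BloodPressure <- SleepHours -> Cholesterol <- AlcoholUse -> Genotype
  P8: BloodPressure <- SleepHours -> Genotype
That exhausts the simple backdoor paths. Count: 8.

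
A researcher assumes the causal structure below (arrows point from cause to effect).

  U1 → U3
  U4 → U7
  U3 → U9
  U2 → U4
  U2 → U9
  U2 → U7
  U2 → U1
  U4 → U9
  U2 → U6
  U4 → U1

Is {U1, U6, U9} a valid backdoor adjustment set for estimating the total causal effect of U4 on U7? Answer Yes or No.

Backdoor paths from U4 to U7 (paths whose first edge points into U4):
  P1: U4 <- U2 -> U7
Condition 1 (no descendant of U4 in the set): FAILS — U1 and U9 are descendants of U4.
Condition 2 (every backdoor path blocked by {U1, U6, U9}):
  P1: open — no interior node is in the conditioning set.
{U1, U6, U9} does not satisfy the backdoor criterion.

No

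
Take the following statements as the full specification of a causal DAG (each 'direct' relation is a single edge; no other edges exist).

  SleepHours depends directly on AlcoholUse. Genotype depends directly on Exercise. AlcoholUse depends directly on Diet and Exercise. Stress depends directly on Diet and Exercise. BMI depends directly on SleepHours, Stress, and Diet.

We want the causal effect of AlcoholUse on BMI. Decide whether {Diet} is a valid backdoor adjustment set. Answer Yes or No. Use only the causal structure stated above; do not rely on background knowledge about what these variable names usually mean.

No

Backdoor paths from AlcoholUse to BMI (paths whose first edge points into AlcoholUse):
  P1: AlcoholUse <- Diet -> Stress -> BMI
  P2: AlcoholUse <- Diet -> BMI
  P3: AlcoholUse <- Exercise -> Stress <- Diet -> BMI
  P4: AlcoholUse <- Exercise -> Stress -> BMI
Condition 1 (no descendant of AlcoholUse in the set): holds — descendants of AlcoholUse are {BMI, SleepHours}; none are in {Diet}.
Condition 2 (every backdoor path blocked by {Diet}):
  P1: blocked at fork node Diet ∈ conditioning set.
  P2: blocked at fork node Diet ∈ conditioning set.
  P3: blocked at collider Stress (neither it nor any descendant is in the conditioning set).
  P4: open — no interior node is in the conditioning set.
{Diet} does not satisfy the backdoor criterion.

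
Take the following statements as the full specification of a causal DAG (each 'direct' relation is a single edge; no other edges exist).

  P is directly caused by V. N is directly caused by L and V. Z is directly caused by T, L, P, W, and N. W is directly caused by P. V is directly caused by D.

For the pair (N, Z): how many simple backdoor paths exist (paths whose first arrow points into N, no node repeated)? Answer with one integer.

A backdoor path from N to Z is any simple undirected path whose first edge points into N (i.e. leaves N via a parent).
Parents of N: {L, V}.
Enumerating:
  P1: N <- V -> P -> W -> Z
  P2: N <- V -> P -> Z
  P3: N <- L -> Z
That exhausts the simple backdoor paths. Count: 3.

3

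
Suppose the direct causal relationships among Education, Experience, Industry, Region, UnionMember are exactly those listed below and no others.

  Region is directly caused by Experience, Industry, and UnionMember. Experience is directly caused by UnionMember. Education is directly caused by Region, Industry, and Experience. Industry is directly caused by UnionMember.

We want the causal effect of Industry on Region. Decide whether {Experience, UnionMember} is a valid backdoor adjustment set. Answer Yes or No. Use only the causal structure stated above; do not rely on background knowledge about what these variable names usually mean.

Backdoor paths from Industry to Region (paths whose first edge points into Industry):
  P1: Industry <- UnionMember -> Experience -> Region
  P2: Industry <- UnionMember -> Experience -> Education <- Region
  P3: Industry <- UnionMember -> Region
Condition 1 (no descendant of Industry in the set): holds — descendants of Industry are {Education, Region}; none are in {Experience, UnionMember}.
Condition 2 (every backdoor path blocked by {Experience, UnionMember}):
  P1: blocked at fork node UnionMember ∈ conditioning set.
  P2: blocked at fork node UnionMember ∈ conditioning set.
  P3: blocked at fork node UnionMember ∈ conditioning set.
{Experience, UnionMember} satisfies the backdoor criterion.

Yes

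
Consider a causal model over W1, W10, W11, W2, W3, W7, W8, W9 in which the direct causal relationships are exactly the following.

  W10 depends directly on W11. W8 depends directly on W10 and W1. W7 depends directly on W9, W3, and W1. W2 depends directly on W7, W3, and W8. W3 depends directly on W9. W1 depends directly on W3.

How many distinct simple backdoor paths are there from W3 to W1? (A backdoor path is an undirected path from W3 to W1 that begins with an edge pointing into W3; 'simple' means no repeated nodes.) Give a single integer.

A backdoor path from W3 to W1 is any simple undirected path whose first edge points into W3 (i.e. leaves W3 via a parent).
Parents of W3: {W9}.
Enumerating:
  P1: W3 <- W9 -> W7 <- W1
  P2: W3 <- W9 -> W7 -> W2 <- W8 <- W1
That exhausts the simple backdoor paths. Count: 2.

2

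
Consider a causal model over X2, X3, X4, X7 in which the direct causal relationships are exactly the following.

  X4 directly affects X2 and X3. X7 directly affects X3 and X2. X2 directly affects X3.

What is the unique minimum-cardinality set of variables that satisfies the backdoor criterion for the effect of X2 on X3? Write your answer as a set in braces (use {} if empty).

Variables eligible for adjustment (non-descendants of X2, excluding X2 and X3): {X4, X7}.
Backdoor paths from X2 to X3:
  P1: X2 <- X4 -> X3
  P2: X2 <- X7 -> X3
The empty set is not sufficient: P1 (X2 <- X4 -> X3) has no collider blocking it and no conditioned non-collider, so it is open.
Try {X4, X7}:
  P1: blocked at fork node X4 ∈ conditioning set.
  P2: blocked at fork node X7 ∈ conditioning set.
{X4, X7} contains no descendant of X2 and blocks every backdoor path.
Every element of {X4, X7} is needed (dropping X4 leaves P1 open; dropping X7 leaves P2 open), so no proper subset is valid.
Among all size-2 subsets of the eligible variables, only {X4, X7} blocks every backdoor path, so it is the unique smallest valid adjustment set.

{X4, X7}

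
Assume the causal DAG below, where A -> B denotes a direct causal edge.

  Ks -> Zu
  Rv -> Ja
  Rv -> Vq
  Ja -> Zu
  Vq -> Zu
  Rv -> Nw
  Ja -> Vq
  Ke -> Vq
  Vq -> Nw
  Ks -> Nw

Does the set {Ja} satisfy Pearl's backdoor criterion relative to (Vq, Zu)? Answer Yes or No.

Backdoor paths from Vq to Zu (paths whose first edge points into Vq):
  P1: Vq <- Rv -> Ja -> Zu
  P2: Vq <- Rv -> Nw <- Ks -> Zu
  P3: Vq <- Ja <- Rv -> Nw <- Ks -> Zu
  P4: Vq <- Ja -> Zu
Condition 1 (no descendant of Vq in the set): holds — descendants of Vq are {Nw, Zu}; none are in {Ja}.
Condition 2 (every backdoor path blocked by {Ja}):
  P1: blocked at chain node Ja ∈ conditioning set.
  P2: blocked at collider Nw (neither it nor any descendant is in the conditioning set).
  P3: blocked at chain node Ja ∈ conditioning set.
  P4: blocked at fork node Ja ∈ conditioning set.
{Ja} satisfies the backdoor criterion.

Yes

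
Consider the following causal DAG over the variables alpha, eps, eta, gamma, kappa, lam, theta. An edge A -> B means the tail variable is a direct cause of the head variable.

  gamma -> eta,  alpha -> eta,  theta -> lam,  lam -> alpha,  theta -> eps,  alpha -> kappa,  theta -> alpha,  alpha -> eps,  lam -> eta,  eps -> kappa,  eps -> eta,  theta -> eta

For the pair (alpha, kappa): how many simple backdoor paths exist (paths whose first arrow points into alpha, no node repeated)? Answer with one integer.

A backdoor path from alpha to kappa is any simple undirected path whose first edge points into alpha (i.e. leaves alpha via a parent).
Parents of alpha: {lam, theta}.
Enumerating:
  P1: alpha <- theta -> lam -> eta <- eps -> kappa
  P2: alpha <- theta -> eps -> kappa
  P3: alpha <- theta -> eta <- eps -> kappa
  P4: alpha <- lam <- theta -> eps -> kappa
  P5: alpha <- lam <- theta -> eta <- eps -> kappa
  P6: alpha <- lam -> eta <- theta -> eps -> kappa
  P7: alpha <- lam -> eta <- eps -> kappa
That exhausts the simple backdoor paths. Count: 7.

7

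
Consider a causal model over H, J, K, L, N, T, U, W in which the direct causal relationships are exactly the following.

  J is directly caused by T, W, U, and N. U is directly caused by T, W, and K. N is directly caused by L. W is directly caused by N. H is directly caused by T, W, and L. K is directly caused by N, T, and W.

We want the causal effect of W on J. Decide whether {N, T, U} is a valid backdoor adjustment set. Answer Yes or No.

No

Backdoor paths from W to J (paths whose first edge points into W):
  P1: W <- N <- L -> H <- T -> K -> U -> J
  P2: W <- N <- L -> H <- T -> U -> J
  P3: W <- N <- L -> H <- T -> J
  P4: W <- N -> K <- T -> U -> J
  P5: W <- N -> K <- T -> J
  P6: W <- N -> K -> U <- T -> J
  P7: W <- N -> K -> U -> J
  P8: W <- N -> J
Condition 1 (no descendant of W in the set): FAILS — U is a descendant of W.
Condition 2 (every backdoor path blocked by {N, T, U}):
  P1: blocked at chain node N ∈ conditioning set.
  P2: blocked at chain node N ∈ conditioning set.
  P3: blocked at chain node N ∈ conditioning set.
  P4: blocked at fork node N ∈ conditioning set.
  P5: blocked at fork node N ∈ conditioning set.
  P6: blocked at fork node N ∈ conditioning set.
  P7: blocked at fork node N ∈ conditioning set.
  P8: blocked at fork node N ∈ conditioning set.
{N, T, U} does not satisfy the backdoor criterion.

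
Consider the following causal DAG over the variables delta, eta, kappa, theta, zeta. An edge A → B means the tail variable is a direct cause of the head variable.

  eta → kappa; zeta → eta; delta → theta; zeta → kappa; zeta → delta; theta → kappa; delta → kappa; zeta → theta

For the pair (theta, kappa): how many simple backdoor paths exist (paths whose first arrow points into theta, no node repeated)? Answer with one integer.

A backdoor path from theta to kappa is any simple undirected path whose first edge points into theta (i.e. leaves theta via a parent).
Parents of theta: {delta, zeta}.
Enumerating:
  P1: theta <- zeta -> delta -> kappa
  P2: theta <- zeta -> eta -> kappa
  P3: theta <- zeta -> kappa
  P4: theta <- delta <- zeta -> eta -> kappa
  P5: theta <- delta <- zeta -> kappa
  P6: theta <- delta -> kappa
That exhausts the simple backdoor paths. Count: 6.

6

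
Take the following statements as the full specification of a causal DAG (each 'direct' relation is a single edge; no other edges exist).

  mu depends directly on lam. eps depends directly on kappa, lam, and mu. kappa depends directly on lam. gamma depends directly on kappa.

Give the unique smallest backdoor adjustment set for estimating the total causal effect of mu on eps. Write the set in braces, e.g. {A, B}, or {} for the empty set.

{lam}

Variables eligible for adjustment (non-descendants of mu, excluding mu and eps): {gamma, kappa, lam}.
Backdoor paths from mu to eps:
  P1: mu <- lam -> kappa -> eps
  P2: mu <- lam -> eps
The empty set is not sufficient: P1 (mu <- lam -> kappa -> eps) has no collider blocking it and no conditioned non-collider, so it is open.
Try {lam}:
  P1: blocked at fork node lam ∈ conditioning set.
  P2: blocked at fork node lam ∈ conditioning set.
{lam} contains no descendant of mu and blocks every backdoor path.
No other singleton works — e.g. {kappa} leaves P2 open — so {lam} is the unique smallest valid adjustment set.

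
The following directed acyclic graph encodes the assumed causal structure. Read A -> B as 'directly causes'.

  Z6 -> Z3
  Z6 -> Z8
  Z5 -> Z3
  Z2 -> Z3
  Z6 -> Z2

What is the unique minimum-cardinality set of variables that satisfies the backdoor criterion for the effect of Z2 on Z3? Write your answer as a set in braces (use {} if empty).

{Z6}

Variables eligible for adjustment (non-descendants of Z2, excluding Z2 and Z3): {Z5, Z6, Z8}.
Backdoor paths from Z2 to Z3:
  P1: Z2 <- Z6 -> Z3
The empty set is not sufficient: P1 (Z2 <- Z6 -> Z3) has no collider blocking it and no conditioned non-collider, so it is open.
Try {Z6}:
  P1: blocked at fork node Z6 ∈ conditioning set.
{Z6} contains no descendant of Z2 and blocks every backdoor path.
No other singleton works — e.g. {Z5} leaves P1 open — so {Z6} is the unique smallest valid adjustment set.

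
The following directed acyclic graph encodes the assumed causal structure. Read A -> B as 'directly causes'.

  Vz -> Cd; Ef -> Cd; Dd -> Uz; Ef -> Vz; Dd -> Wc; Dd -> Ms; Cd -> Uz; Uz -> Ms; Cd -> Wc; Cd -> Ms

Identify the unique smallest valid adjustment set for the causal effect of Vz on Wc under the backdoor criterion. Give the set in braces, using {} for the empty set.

{Ef}

Variables eligible for adjustment (non-descendants of Vz, excluding Vz and Wc): {Dd, Ef}.
Backdoor paths from Vz to Wc:
  P1: Vz <- Ef -> Cd -> Uz <- Dd -> Wc
  P2: Vz <- Ef -> Cd -> Uz -> Ms <- Dd -> Wc
  P3: Vz <- Ef -> Cd -> Wc
  P4: Vz <- Ef -> Cd -> Ms <- Dd -> Wc
  P5: Vz <- Ef -> Cd -> Ms <- Uz <- Dd -> Wc
The empty set is not sufficient: P3 (Vz <- Ef -> Cd -> Wc) has no collider blocking it and no conditioned non-collider, so it is open.
Try {Ef}:
  P1: blocked at fork node Ef ∈ conditioning set.
  P2: blocked at fork node Ef ∈ conditioning set.
  P3: blocked at fork node Ef ∈ conditioning set.
  P4: blocked at fork node Ef ∈ conditioning set.
  P5: blocked at fork node Ef ∈ conditioning set.
{Ef} contains no descendant of Vz and blocks every backdoor path.
No other singleton works — e.g. {Dd} leaves P3 open — so {Ef} is the unique smallest valid adjustment set.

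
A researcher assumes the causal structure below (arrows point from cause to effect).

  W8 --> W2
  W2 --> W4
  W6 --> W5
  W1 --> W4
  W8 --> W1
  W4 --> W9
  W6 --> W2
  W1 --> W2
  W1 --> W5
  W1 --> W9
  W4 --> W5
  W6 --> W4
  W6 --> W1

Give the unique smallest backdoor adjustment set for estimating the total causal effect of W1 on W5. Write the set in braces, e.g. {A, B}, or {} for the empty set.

Variables eligible for adjustment (non-descendants of W1, excluding W1 and W5): {W6, W8}.
Backdoor paths from W1 to W5:
  P1: W1 <- W8 -> W2 <- W6 -> W4 -> W5
  P2: W1 <- W8 -> W2 <- W6 -> W5
  P3: W1 <- W8 -> W2 -> W4 <- W6 -> W5
  P4: W1 <- W8 -> W2 -> W4 -> W5
  P5: W1 <- W6 -> W2 -> W4 -> W5
  P6: W1 <- W6 -> W4 -> W5
  P7: W1 <- W6 -> W5
The empty set is not sufficient: P4 (W1 <- W8 -> W2 -> W4 -> W5) has no collider blocking it and no conditioned non-collider, so it is open.
Try {W6, W8}:
  P1: blocked at fork node W8 ∈ conditioning set.
  P2: blocked at fork node W8 ∈ conditioning set.
  P3: blocked at fork node W8 ∈ conditioning set.
  P4: blocked at fork node W8 ∈ conditioning set.
  P5: blocked at fork node W6 ∈ conditioning set.
  P6: blocked at fork node W6 ∈ conditioning set.
  P7: blocked at fork node W6 ∈ conditioning set.
{W6, W8} contains no descendant of W1 and blocks every backdoor path.
Every element of {W6, W8} is needed (dropping W6 leaves P5 open; dropping W8 leaves P4 open), so no proper subset is valid.
Among all size-2 subsets of the eligible variables, only {W6, W8} blocks every backdoor path, so it is the unique smallest valid adjustment set.

{W6, W8}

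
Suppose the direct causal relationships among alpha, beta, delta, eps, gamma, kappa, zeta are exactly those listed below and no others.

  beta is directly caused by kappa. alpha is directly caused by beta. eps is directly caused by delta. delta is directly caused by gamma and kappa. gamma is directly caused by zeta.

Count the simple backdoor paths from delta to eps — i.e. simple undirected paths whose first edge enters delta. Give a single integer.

A backdoor path from delta to eps is any simple undirected path whose first edge points into delta (i.e. leaves delta via a parent).
Parents of delta: {gamma, kappa}.
No simple path from any parent of delta reaches eps without revisiting delta, so there are no backdoor paths.

0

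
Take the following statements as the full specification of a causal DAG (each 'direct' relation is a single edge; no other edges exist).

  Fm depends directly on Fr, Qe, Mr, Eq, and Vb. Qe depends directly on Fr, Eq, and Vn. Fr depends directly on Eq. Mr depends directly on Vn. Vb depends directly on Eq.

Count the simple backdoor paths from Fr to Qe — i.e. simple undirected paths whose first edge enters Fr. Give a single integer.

A backdoor path from Fr to Qe is any simple undirected path whose first edge points into Fr (i.e. leaves Fr via a parent).
Parents of Fr: {Eq}.
Enumerating:
  P1: Fr <- Eq -> Vb -> Fm <- Mr <- Vn -> Qe
  P2: Fr <- Eq -> Vb -> Fm <- Qe
  P3: Fr <- Eq -> Qe
  P4: Fr <- Eq -> Fm <- Mr <- Vn -> Qe
  P5: Fr <- Eq -> Fm <- Qe
That exhausts the simple backdoor paths. Count: 5.

5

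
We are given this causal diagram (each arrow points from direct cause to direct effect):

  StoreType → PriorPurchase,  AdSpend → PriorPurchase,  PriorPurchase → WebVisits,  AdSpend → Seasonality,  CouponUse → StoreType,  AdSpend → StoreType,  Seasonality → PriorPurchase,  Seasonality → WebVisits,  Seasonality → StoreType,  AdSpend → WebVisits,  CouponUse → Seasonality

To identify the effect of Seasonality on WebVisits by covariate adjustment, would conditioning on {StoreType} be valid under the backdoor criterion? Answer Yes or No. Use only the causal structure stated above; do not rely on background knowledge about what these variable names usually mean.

No

Backdoor paths from Seasonality to WebVisits (paths whose first edge points into Seasonality):
  P1: Seasonality <- CouponUse -> StoreType <- AdSpend -> PriorPurchase -> WebVisits
  P2: Seasonality <- CouponUse -> StoreType <- AdSpend -> WebVisits
  P3: Seasonality <- CouponUse -> StoreType -> PriorPurchase <- AdSpend -> WebVisits
  P4: Seasonality <- CouponUse -> StoreType -> PriorPurchase -> WebVisits
  P5: Seasonality <- AdSpend -> StoreType -> PriorPurchase -> WebVisits
  P6: Seasonality <- AdSpend -> PriorPurchase -> WebVisits
  P7: Seasonality <- AdSpend -> WebVisits
Condition 1 (no descendant of Seasonality in the set): FAILS — StoreType is a descendant of Seasonality.
Condition 2 (every backdoor path blocked by {StoreType}):
  P1: open — collider(s) StoreType are conditioned on (or have a conditioned descendant) and no non-collider on the path is in the set.
  P2: open — collider(s) StoreType are conditioned on (or have a conditioned descendant) and no non-collider on the path is in the set.
  P3: blocked at chain node StoreType ∈ conditioning set.
  P4: blocked at chain node StoreType ∈ conditioning set.
  P5: blocked at chain node StoreType ∈ conditioning set.
  P6: open — no interior node is in the conditioning set.
  P7: open — no interior node is in the conditioning set.
{StoreType} does not satisfy the backdoor criterion.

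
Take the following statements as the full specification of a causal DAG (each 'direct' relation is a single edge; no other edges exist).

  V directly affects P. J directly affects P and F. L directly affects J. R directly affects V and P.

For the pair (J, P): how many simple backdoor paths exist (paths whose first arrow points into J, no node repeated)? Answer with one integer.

0

A backdoor path from J to P is any simple undirected path whose first edge points into J (i.e. leaves J via a parent).
Parents of J: {L}.
No simple path from any parent of J reaches P without revisiting J, so there are no backdoor paths.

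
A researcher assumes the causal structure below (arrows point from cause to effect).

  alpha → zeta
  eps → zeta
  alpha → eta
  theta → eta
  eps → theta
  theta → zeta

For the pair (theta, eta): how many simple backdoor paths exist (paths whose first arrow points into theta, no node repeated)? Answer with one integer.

1

A backdoor path from theta to eta is any simple undirected path whose first edge points into theta (i.e. leaves theta via a parent).
Parents of theta: {eps}.
Enumerating:
  P1: theta <- eps -> zeta <- alpha -> eta
That exhausts the simple backdoor paths. Count: 1.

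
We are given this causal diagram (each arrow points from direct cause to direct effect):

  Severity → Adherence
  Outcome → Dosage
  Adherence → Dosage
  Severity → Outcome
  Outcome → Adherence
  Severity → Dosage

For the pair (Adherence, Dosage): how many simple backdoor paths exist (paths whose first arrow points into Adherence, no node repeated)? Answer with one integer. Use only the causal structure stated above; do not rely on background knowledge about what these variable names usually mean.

4

A backdoor path from Adherence to Dosage is any simple undirected path whose first edge points into Adherence (i.e. leaves Adherence via a parent).
Parents of Adherence: {Outcome, Severity}.
Enumerating:
  P1: Adherence <- Severity -> Outcome -> Dosage
  P2: Adherence <- Severity -> Dosage
  P3: Adherence <- Outcome <- Severity -> Dosage
  P4: Adherence <- Outcome -> Dosage
That exhausts the simple backdoor paths. Count: 4.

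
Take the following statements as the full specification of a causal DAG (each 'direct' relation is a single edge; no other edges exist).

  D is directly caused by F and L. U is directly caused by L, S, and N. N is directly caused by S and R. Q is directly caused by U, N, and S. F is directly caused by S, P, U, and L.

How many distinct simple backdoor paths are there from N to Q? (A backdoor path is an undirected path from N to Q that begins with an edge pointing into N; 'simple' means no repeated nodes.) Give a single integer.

A backdoor path from N to Q is any simple undirected path whose first edge points into N (i.e. leaves N via a parent).
Parents of N: {R, S}.
Enumerating:
  P1: N <- S -> U -> Q
  P2: N <- S -> F <- L -> U -> Q
  P3: N <- S -> F <- U -> Q
  P4: N <- S -> F -> D <- L -> U -> Q
  P5: N <- S -> Q
That exhausts the simple backdoor paths. Count: 5.

5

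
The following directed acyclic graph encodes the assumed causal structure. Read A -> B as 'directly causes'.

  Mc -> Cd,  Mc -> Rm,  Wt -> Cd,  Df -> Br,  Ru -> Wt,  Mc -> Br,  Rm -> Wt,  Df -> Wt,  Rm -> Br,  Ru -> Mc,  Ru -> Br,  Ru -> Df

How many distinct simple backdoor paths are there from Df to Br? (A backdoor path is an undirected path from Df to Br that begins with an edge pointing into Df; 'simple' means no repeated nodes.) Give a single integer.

A backdoor path from Df to Br is any simple undirected path whose first edge points into Df (i.e. leaves Df via a parent).
Parents of Df: {Ru}.
Enumerating:
  P1: Df <- Ru -> Mc -> Rm -> Br
  P2: Df <- Ru -> Mc -> Cd <- Wt <- Rm -> Br
  P3: Df <- Ru -> Mc -> Br
  P4: Df <- Ru -> Wt <- Rm <- Mc -> Br
  P5: Df <- Ru -> Wt <- Rm -> Br
  P6: Df <- Ru -> Wt -> Cd <- Mc -> Rm -> Br
  P7: Df <- Ru -> Wt -> Cd <- Mc -> Br
  P8: Df <- Ru -> Br
That exhausts the simple backdoor paths. Count: 8.

8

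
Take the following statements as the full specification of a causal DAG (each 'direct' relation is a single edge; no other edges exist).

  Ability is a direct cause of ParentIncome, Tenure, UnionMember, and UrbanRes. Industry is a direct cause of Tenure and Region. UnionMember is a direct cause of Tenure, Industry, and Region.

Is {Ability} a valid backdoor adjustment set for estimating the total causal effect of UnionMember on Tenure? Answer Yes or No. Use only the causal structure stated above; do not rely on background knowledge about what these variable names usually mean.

Yes

Backdoor paths from UnionMember to Tenure (paths whose first edge points into UnionMember):
  P1: UnionMember <- Ability -> Tenure
Condition 1 (no descendant of UnionMember in the set): holds — descendants of UnionMember are {Industry, Region, Tenure}; none are in {Ability}.
Condition 2 (every backdoor path blocked by {Ability}):
  P1: blocked at fork node Ability ∈ conditioning set.
{Ability} satisfies the backdoor criterion.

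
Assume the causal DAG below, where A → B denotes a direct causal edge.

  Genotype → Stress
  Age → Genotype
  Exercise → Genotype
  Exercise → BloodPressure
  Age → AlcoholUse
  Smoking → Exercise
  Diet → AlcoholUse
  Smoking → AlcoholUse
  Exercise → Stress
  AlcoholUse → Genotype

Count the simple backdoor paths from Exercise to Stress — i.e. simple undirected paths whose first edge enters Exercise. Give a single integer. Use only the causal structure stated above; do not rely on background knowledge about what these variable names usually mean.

2

A backdoor path from Exercise to Stress is any simple undirected path whose first edge points into Exercise (i.e. leaves Exercise via a parent).
Parents of Exercise: {Smoking}.
Enumerating:
  P1: Exercise <- Smoking -> AlcoholUse <- Age -> Genotype -> Stress
  P2: Exercise <- Smoking -> AlcoholUse -> Genotype -> Stress
That exhausts the simple backdoor paths. Count: 2.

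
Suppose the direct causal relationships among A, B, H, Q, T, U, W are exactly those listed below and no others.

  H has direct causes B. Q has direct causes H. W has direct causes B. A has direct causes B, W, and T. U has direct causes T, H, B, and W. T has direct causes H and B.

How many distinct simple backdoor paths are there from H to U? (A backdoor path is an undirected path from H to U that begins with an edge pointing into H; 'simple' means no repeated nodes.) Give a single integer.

7

A backdoor path from H to U is any simple undirected path whose first edge points into H (i.e. leaves H via a parent).
Parents of H: {B}.
Enumerating:
  P1: H <- B -> W -> U
  P2: H <- B -> W -> A <- T -> U
  P3: H <- B -> T -> U
  P4: H <- B -> T -> A <- W -> U
  P5: H <- B -> U
  P6: H <- B -> A <- W -> U
  P7: H <- B -> A <- T -> U
That exhausts the simple backdoor paths. Count: 7.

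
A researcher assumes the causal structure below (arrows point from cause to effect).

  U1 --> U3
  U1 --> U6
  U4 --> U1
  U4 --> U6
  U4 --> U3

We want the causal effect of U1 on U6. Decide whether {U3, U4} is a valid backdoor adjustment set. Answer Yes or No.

No

Backdoor paths from U1 to U6 (paths whose first edge points into U1):
  P1: U1 <- U4 -> U6
Condition 1 (no descendant of U1 in the set): FAILS — U3 is a descendant of U1.
Condition 2 (every backdoor path blocked by {U3, U4}):
  P1: blocked at fork node U4 ∈ conditioning set.
{U3, U4} does not satisfy the backdoor criterion.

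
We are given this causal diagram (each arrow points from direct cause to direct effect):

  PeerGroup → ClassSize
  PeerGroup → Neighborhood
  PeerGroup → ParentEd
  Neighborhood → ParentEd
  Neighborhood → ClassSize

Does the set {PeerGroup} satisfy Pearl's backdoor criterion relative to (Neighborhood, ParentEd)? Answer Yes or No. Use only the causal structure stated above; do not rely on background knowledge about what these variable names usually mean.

Backdoor paths from Neighborhood to ParentEd (paths whose first edge points into Neighborhood):
  P1: Neighborhood <- PeerGroup -> ParentEd
Condition 1 (no descendant of Neighborhood in the set): holds — descendants of Neighborhood are {ClassSize, ParentEd}; none are in {PeerGroup}.
Condition 2 (every backdoor path blocked by {PeerGroup}):
  P1: blocked at fork node PeerGroup ∈ conditioning set.
{PeerGroup} satisfies the backdoor criterion.

Yes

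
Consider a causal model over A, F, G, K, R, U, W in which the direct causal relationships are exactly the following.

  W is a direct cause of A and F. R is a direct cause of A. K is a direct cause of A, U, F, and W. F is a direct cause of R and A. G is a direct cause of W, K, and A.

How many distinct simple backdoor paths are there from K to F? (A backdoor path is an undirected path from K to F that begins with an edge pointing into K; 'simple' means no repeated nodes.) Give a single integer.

6

A backdoor path from K to F is any simple undirected path whose first edge points into K (i.e. leaves K via a parent).
Parents of K: {G}.
Enumerating:
  P1: K <- G -> W -> F
  P2: K <- G -> W -> A <- F
  P3: K <- G -> W -> A <- R <- F
  P4: K <- G -> A <- W -> F
  P5: K <- G -> A <- F
  P6: K <- G -> A <- R <- F
That exhausts the simple backdoor paths. Count: 6.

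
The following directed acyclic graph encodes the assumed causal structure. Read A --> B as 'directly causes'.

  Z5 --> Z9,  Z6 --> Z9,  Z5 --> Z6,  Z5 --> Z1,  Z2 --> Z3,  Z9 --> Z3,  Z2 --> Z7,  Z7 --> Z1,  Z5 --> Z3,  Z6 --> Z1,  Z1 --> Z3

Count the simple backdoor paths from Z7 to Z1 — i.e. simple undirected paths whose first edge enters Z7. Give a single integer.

A backdoor path from Z7 to Z1 is any simple undirected path whose first edge points into Z7 (i.e. leaves Z7 via a parent).
Parents of Z7: {Z2}.
Enumerating:
  P1: Z7 <- Z2 -> Z3 <- Z5 -> Z6 -> Z1
  P2: Z7 <- Z2 -> Z3 <- Z5 -> Z9 <- Z6 -> Z1
  P3: Z7 <- Z2 -> Z3 <- Z5 -> Z1
  P4: Z7 <- Z2 -> Z3 <- Z9 <- Z5 -> Z6 -> Z1
  P5: Z7 <- Z2 -> Z3 <- Z9 <- Z5 -> Z1
  P6: Z7 <- Z2 -> Z3 <- Z9 <- Z6 <- Z5 -> Z1
  P7: Z7 <- Z2 -> Z3 <- Z9 <- Z6 -> Z1
  P8: Z7 <- Z2 -> Z3 <- Z1
That exhausts the simple backdoor paths. Count: 8.

8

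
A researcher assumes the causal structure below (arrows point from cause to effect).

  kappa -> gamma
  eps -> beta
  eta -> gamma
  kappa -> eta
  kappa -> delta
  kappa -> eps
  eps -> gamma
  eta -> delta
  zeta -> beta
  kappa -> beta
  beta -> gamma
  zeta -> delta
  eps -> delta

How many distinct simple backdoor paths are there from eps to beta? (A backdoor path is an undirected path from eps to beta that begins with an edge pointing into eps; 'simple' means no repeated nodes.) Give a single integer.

7

A backdoor path from eps to beta is any simple undirected path whose first edge points into eps (i.e. leaves eps via a parent).
Parents of eps: {kappa}.
Enumerating:
  P1: eps <- kappa -> beta
  P2: eps <- kappa -> eta -> gamma <- beta
  P3: eps <- kappa -> eta -> delta <- zeta -> beta
  P4: eps <- kappa -> gamma <- beta
  P5: eps <- kappa -> gamma <- eta -> delta <- zeta -> beta
  P6: eps <- kappa -> delta <- zeta -> beta
  P7: eps <- kappa -> delta <- eta -> gamma <- beta
That exhausts the simple backdoor paths. Count: 7.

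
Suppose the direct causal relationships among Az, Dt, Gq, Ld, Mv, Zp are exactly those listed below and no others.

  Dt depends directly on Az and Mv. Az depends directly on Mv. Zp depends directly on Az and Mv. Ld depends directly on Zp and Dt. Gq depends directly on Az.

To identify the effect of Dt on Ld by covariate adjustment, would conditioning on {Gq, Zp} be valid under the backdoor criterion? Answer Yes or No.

Backdoor paths from Dt to Ld (paths whose first edge points into Dt):
  P1: Dt <- Mv -> Az -> Zp -> Ld
  P2: Dt <- Mv -> Zp -> Ld
  P3: Dt <- Az <- Mv -> Zp -> Ld
  P4: Dt <- Az -> Zp -> Ld
Condition 1 (no descendant of Dt in the set): holds — descendants of Dt are {Ld}; none are in {Gq, Zp}.
Condition 2 (every backdoor path blocked by {Gq, Zp}):
  P1: blocked at chain node Zp ∈ conditioning set.
  P2: blocked at chain node Zp ∈ conditioning set.
  P3: blocked at chain node Zp ∈ conditioning set.
  P4: blocked at chain node Zp ∈ conditioning set.
{Gq, Zp} satisfies the backdoor criterion.

Yes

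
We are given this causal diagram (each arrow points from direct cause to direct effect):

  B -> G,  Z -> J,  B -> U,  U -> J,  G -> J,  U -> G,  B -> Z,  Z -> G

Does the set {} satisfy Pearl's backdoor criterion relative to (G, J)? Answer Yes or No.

No

Backdoor paths from G to J (paths whose first edge points into G):
  P1: G <- B -> U -> J
  P2: G <- B -> Z -> J
  P3: G <- U <- B -> Z -> J
  P4: G <- U -> J
  P5: G <- Z <- B -> U -> J
  P6: G <- Z -> J
Condition 1 (no descendant of G in the set): holds — descendants of G are {J}; none are in {}.
Condition 2 (every backdoor path blocked by {}):
  P1: open — no interior node is in the conditioning set.
  P2: open — no interior node is in the conditioning set.
  P3: open — no interior node is in the conditioning set.
  P4: open — no interior node is in the conditioning set.
  P5: open — no interior node is in the conditioning set.
  P6: open — no interior node is in the conditioning set.
{} does not satisfy the backdoor criterion.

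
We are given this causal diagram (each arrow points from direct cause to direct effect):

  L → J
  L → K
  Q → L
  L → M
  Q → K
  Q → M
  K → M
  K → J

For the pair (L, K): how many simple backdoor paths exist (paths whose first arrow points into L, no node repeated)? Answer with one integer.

A backdoor path from L to K is any simple undirected path whose first edge points into L (i.e. leaves L via a parent).
Parents of L: {Q}.
Enumerating:
  P1: L <- Q -> K
  P2: L <- Q -> M <- K
That exhausts the simple backdoor paths. Count: 2.

2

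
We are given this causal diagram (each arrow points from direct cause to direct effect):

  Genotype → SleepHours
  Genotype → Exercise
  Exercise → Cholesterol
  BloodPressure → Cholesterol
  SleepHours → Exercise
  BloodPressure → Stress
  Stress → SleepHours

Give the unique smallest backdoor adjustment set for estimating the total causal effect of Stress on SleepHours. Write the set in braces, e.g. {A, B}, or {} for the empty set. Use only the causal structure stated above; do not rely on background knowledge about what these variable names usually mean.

{}

Variables eligible for adjustment (non-descendants of Stress, excluding Stress and SleepHours): {BloodPressure, Genotype}.
Backdoor paths from Stress to SleepHours:
  P1: Stress <- BloodPressure -> Cholesterol <- Exercise <- Genotype -> SleepHours
  P2: Stress <- BloodPressure -> Cholesterol <- Exercise <- SleepHours
Each backdoor path contains an unconditioned collider, so every path is already blocked with the empty conditioning set:
  P1: blocked at collider Cholesterol (neither it nor any descendant is in the conditioning set).
  P2: blocked at collider Cholesterol (neither it nor any descendant is in the conditioning set).
The empty set is therefore the unique smallest valid set.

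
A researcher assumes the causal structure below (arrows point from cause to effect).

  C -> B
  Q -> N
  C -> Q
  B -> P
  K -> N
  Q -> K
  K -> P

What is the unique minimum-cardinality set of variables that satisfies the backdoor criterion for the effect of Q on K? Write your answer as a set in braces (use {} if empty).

Variables eligible for adjustment (non-descendants of Q, excluding Q and K): {B, C}.
Backdoor paths from Q to K:
  P1: Q <- C -> B -> P <- K
Each backdoor path contains an unconditioned collider, so every path is already blocked with the empty conditioning set:
  P1: blocked at collider P (neither it nor any descendant is in the conditioning set).
The empty set is therefore the unique smallest valid set.

{}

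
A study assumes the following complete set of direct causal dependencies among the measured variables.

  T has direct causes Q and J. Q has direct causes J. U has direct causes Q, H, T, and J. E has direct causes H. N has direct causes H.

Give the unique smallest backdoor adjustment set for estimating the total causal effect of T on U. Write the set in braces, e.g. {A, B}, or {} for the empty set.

Variables eligible for adjustment (non-descendants of T, excluding T and U): {E, H, J, N, Q}.
Backdoor paths from T to U:
  P1: T <- J -> Q -> U
  P2: T <- J -> U
  P3: T <- Q <- J -> U
  P4: T <- Q -> U
The empty set is not sufficient: P1 (T <- J -> Q -> U) has no collider blocking it and no conditioned non-collider, so it is open.
Try {J, Q}:
  P1: blocked at fork node J ∈ conditioning set.
  P2: blocked at fork node J ∈ conditioning set.
  P3: blocked at chain node Q ∈ conditioning set.
  P4: blocked at fork node Q ∈ conditioning set.
{J, Q} contains no descendant of T and blocks every backdoor path.
Every element of {J, Q} is needed (dropping J leaves P2 open; dropping Q leaves P4 open), so no proper subset is valid.
Among all size-2 subsets of the eligible variables, only {J, Q} blocks every backdoor path, so it is the unique smallest valid adjustment set.

{J, Q}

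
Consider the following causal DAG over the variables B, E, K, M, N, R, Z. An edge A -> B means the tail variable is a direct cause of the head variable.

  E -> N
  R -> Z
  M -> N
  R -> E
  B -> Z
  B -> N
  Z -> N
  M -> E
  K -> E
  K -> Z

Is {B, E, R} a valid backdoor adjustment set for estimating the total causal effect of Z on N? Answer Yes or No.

No

Backdoor paths from Z to N (paths whose first edge points into Z):
  P1: Z <- K -> E <- M -> N
  P2: Z <- K -> E -> N
  P3: Z <- B -> N
  P4: Z <- R -> E <- M -> N
  P5: Z <- R -> E -> N
Condition 1 (no descendant of Z in the set): holds — descendants of Z are {N}; none are in {B, E, R}.
Condition 2 (every backdoor path blocked by {B, E, R}):
  P1: open — collider(s) E are conditioned on (or have a conditioned descendant) and no non-collider on the path is in the set.
  P2: blocked at chain node E ∈ conditioning set.
  P3: blocked at fork node B ∈ conditioning set.
  P4: blocked at fork node R ∈ conditioning set.
  P5: blocked at fork node R ∈ conditioning set.
{B, E, R} does not satisfy the backdoor criterion.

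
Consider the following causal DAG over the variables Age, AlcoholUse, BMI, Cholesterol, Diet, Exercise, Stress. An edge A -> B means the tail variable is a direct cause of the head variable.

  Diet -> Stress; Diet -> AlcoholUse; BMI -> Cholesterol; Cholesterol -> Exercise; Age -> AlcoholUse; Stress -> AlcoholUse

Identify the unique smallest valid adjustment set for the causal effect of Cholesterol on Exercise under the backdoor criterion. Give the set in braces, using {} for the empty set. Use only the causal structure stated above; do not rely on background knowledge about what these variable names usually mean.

{}

Variables eligible for adjustment (non-descendants of Cholesterol, excluding Cholesterol and Exercise): {Age, AlcoholUse, BMI, Diet, Stress}.
Backdoor paths from Cholesterol to Exercise:
  (none)
With no backdoor paths the empty set already satisfies the criterion, and it is trivially minimal.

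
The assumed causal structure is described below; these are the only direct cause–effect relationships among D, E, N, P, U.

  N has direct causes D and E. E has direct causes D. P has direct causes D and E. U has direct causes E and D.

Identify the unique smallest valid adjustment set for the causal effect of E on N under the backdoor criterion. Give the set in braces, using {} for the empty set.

Variables eligible for adjustment (non-descendants of E, excluding E and N): {D}.
Backdoor paths from E to N:
  P1: E <- D -> N
The empty set is not sufficient: P1 (E <- D -> N) has no collider blocking it and no conditioned non-collider, so it is open.
Try {D}:
  P1: blocked at fork node D ∈ conditioning set.
{D} contains no descendant of E and blocks every backdoor path.
{D} is the unique smallest valid adjustment set.

{D}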